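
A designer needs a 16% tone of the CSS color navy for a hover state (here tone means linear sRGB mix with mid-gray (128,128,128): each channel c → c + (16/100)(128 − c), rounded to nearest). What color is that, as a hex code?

CSS navy is rgb(0, 0, 128).
Lerp each channel 16% toward 128:
  R: 0 + 20.48 = 20.48 → 20
  G: 0 + 0.16×(128−0) = 0 + 20.48 = 20.48 → 20
  B: 128 + 0.16×(128−128) = 128 + 0 = 128 → 128
rgb(20, 20, 128) = #141480.

#141480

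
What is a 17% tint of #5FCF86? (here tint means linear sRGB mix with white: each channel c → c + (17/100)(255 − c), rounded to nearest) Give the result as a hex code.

#7AD79B

#5FCF86 is rgb(95, 207, 134).
Per channel, c → c + 0.17(255 − c):
  R: 95 + 0.17×(255−95) = 95 + 27.2 = 122.2 → 122
  G: 207 + 0.17×(255−207) = 207 + 8.16 = 215.16 → 215
  B: 134 + 0.17×(255−134) = 134 + 20.57 = 154.57 → 155
rgb(122, 215, 155) = #7AD79B.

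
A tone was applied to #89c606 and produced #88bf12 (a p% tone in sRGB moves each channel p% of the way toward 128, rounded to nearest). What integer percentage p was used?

#89c606 is rgb(137, 198, 6); #88bf12 is rgb(136, 191, 18).
On the B channel (widest range): 18 ≈ 6 + (p/100)(128 − 6), so p ≈ 100×(18 − 6)/(128 − 6) = 1200/122 = 9.84.
p = 10 reproduces all three channels after rounding.

10%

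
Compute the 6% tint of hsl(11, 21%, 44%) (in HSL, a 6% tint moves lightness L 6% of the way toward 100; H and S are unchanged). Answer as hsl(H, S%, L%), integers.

hsl(11, 21%, 47%)

L moves 6% from 44 toward 100: 44 + 3.36 = 47.36 → 47.
H and S are unchanged.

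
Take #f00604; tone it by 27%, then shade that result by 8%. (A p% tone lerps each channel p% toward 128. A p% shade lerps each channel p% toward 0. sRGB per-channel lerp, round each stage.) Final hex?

#c12422

#f00604 is rgb(240, 6, 4).
Per channel, c → c + 0.27(128 − c):
  R: 240 + 0.27×(128−240) = 240 − 30.24 = 209.76 → 210
  G: 6 + 0.27×(128−6) = 6 + 32.94 = 38.94 → 39
  B: 4 + 33.48 = 37.48 → 37
After the tone: rgb(210, 39, 37) = #d22725.
Lerp each channel 8% toward 0:
  R: 210 − 16.8 = 193.2 → 193
  G: 39 − 3.12 = 35.88 → 36
  B: 37 + 0.08×(0−37) = 37 − 2.96 = 34.04 → 34
rgb(193, 36, 34) = #c12422.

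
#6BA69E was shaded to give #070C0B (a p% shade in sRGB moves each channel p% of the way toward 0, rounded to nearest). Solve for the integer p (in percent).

#6BA69E is rgb(107, 166, 158); #070C0B is rgb(7, 12, 11).
On the G channel (widest range): 12 ≈ 166 + (p/100)(0 − 166), so p ≈ 100×(12 − 166)/(0 − 166) = -15400/-166 = 92.77.
p = 93 reproduces all three channels after rounding.

93%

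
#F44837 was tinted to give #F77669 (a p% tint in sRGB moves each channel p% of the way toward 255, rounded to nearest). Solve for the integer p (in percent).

25%

#F44837 is rgb(244, 72, 55); #F77669 is rgb(247, 118, 105).
On the B channel (widest range): 105 ≈ 55 + (p/100)(255 − 55), so p ≈ 100×(105 − 55)/(255 − 55) = 5000/200 = 25.00.
p = 25 reproduces all three channels after rounding.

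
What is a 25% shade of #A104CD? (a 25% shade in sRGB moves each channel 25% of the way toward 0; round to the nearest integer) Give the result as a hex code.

#79039A

#A104CD is rgb(161, 4, 205).
A 25% shade moves each channel 25% toward 0:
  R: 161 − 40.25 = 120.75 → 121
  G: 4 − 1 = 3 → 3
  B: 205 − 51.25 = 153.75 → 154
rgb(121, 3, 154) = #79039A.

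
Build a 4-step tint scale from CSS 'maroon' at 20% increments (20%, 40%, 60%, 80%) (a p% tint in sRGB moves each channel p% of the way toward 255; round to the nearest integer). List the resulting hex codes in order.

CSS maroon is rgb(128, 0, 0).
20%: (128 + 25.4 = 153.4→153, 0 + 51 = 51→51, 0 + 51 = 51→51) → #993333
40%: (128 + 50.8 = 178.8→179, 0 + 102 = 102→102, 0 + 102 = 102→102) → #B36666
60%: (128 + 76.2 = 204.2→204, 0 + 153 = 153→153, 0 + 153 = 153→153) → #CC9999
80%: (128 + 101.6 = 229.6→230, 0 + 204 = 204→204, 0 + 204 = 204→204) → #E6CCCC

#993333, #B36666, #CC9999, #E6CCCC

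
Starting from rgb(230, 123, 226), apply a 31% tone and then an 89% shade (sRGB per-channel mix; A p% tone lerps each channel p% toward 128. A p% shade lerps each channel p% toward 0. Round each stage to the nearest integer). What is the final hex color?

#160E16

Per channel, c → c + 0.31(128 − c):
  R: 230 + 0.31×(128−230) = 230 − 31.62 = 198.38 → 198
  G: 123 + 0.31×(128−123) = 123 + 1.55 = 124.55 → 125
  B: 226 − 30.38 = 195.62 → 196
After the tone: rgb(198, 125, 196) = #C67DC4.
An 89% shade moves each channel 89% toward 0:
  R: 198 + 0.89×(0−198) = 198 − 176.22 = 21.78 → 22
  G: 125 + 0.89×(0−125) = 125 − 111.25 = 13.75 → 14
  B: 196 − 174.44 = 21.56 → 22
rgb(22, 14, 22) = #160E16.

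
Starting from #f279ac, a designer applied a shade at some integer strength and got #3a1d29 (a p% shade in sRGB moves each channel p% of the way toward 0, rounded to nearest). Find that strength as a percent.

76%

#f279ac is rgb(242, 121, 172); #3a1d29 is rgb(58, 29, 41).
On the R channel (widest range): 58 ≈ 242 + (p/100)(0 − 242), so p ≈ 100×(58 − 242)/(0 − 242) = -18400/-242 = 76.03.
p = 76 reproduces all three channels after rounding.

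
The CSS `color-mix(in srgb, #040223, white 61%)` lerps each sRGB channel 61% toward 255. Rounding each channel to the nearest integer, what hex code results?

#9D9CA9

#040223 is rgb(4, 2, 35).
A 61% tint moves each channel 61% toward 255:
  R: 4 + 153.11 = 157.11 → 157
  G: 2 + 154.33 = 156.33 → 156
  B: 35 + 0.61×(255−35) = 35 + 134.2 = 169.2 → 169
rgb(157, 156, 169) = #9D9CA9.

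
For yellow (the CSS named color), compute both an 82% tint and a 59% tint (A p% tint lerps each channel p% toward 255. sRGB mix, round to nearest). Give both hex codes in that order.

#ffffd1, #ffff96

CSS yellow is rgb(255, 255, 0).
82% tint:
  R: 255 + 0 = 255 → 255
  G: 255 + 0.82×(255−255) = 255 + 0 = 255 → 255
  B: 0 + 209.1 = 209.1 → 209
  → #ffffd1
59% tint:
  R: 255 + 0 = 255 → 255
  G: 255 + 0 = 255 → 255
  B: 0 + 150.45 = 150.45 → 150
  → #ffff96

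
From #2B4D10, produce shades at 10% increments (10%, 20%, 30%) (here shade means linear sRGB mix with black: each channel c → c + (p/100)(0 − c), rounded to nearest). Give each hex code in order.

#27450E, #223E0D, #1E360B

#2B4D10 is rgb(43, 77, 16).
10%: (43 − 4.3 = 38.7→39, 77 − 7.7 = 69.3→69, 16 − 1.6 = 14.4→14) → #27450E
20%: (43 − 8.6 = 34.4→34, 77 − 15.4 = 61.6→62, 16 − 3.2 = 12.8→13) → #223E0D
30%: (43 − 12.9 = 30.1→30, 77 − 23.1 = 53.9→54, 16 − 4.8 = 11.2→11) → #1E360B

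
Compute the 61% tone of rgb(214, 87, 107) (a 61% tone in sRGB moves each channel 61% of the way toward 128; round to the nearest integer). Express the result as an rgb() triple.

A 61% tone moves each channel 61% toward 128:
  R: 214 − 52.46 = 161.54 → 162
  G: 87 + 25.01 = 112.01 → 112
  B: 107 + 0.61×(128−107) = 107 + 12.81 = 119.81 → 120

rgb(162, 112, 120)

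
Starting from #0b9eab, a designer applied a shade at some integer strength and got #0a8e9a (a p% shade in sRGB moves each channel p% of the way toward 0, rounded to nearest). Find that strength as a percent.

10%

#0b9eab is rgb(11, 158, 171); #0a8e9a is rgb(10, 142, 154).
On the B channel (widest range): 154 ≈ 171 + (p/100)(0 − 171), so p ≈ 100×(154 − 171)/(0 − 171) = -1700/-171 = 9.94.
p = 10 reproduces all three channels after rounding.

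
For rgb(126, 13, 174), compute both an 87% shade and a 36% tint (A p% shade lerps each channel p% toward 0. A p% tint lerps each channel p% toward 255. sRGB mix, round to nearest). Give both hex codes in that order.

87% shade:
  R: 126 − 109.62 = 16.38 → 16
  G: 13 + 0.87×(0−13) = 13 − 11.31 = 1.69 → 2
  B: 174 + 0.87×(0−174) = 174 − 151.38 = 22.62 → 23
  → #100217
36% tint:
  R: 126 + 0.36×(255−126) = 126 + 46.44 = 172.44 → 172
  G: 13 + 0.36×(255−13) = 13 + 87.12 = 100.12 → 100
  B: 174 + 0.36×(255−174) = 174 + 29.16 = 203.16 → 203
  → #AC64CB

#100217, #AC64CB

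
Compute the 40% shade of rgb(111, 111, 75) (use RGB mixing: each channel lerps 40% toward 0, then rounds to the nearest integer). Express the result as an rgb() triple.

Lerp each channel 40% toward 0:
  R: 111 + 0.4×(0−111) = 111 − 44.4 = 66.6 → 67
  G: 111 + 0.4×(0−111) = 111 − 44.4 = 66.6 → 67
  B: 75 + 0.4×(0−75) = 75 − 30 = 45 → 45

rgb(67, 67, 45)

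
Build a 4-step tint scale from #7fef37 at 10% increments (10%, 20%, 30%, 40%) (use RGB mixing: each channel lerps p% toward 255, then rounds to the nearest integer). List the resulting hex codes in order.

#7fef37 is rgb(127, 239, 55).
10%: (127 + 12.8 = 139.8→140, 239 + 1.6 = 240.6→241, 55 + 20 = 75→75) → #8cf14b
20%: (127 + 25.6 = 152.6→153, 239 + 3.2 = 242.2→242, 55 + 40 = 95→95) → #99f25f
30%: (127 + 38.4 = 165.4→165, 239 + 4.8 = 243.8→244, 55 + 60 = 115→115) → #a5f473
40%: (127 + 51.2 = 178.2→178, 239 + 6.4 = 245.4→245, 55 + 80 = 135→135) → #b2f587

#8cf14b, #99f25f, #a5f473, #b2f587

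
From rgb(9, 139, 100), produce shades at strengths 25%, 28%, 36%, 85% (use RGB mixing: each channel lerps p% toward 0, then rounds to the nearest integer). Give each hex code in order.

#07684b, #066448, #065940, #01150f

25%: (9 − 2.25 = 6.75→7, 139 − 34.75 = 104.25→104, 100 − 25 = 75→75) → #07684b
28%: (9 − 2.52 = 6.48→6, 139 − 38.92 = 100.08→100, 100 − 28 = 72→72) → #066448
36%: (9 − 3.24 = 5.76→6, 139 − 50.04 = 88.96→89, 100 − 36 = 64→64) → #065940
85%: (9 − 7.65 = 1.35→1, 139 − 118.15 = 20.85→21, 100 − 85 = 15→15) → #01150f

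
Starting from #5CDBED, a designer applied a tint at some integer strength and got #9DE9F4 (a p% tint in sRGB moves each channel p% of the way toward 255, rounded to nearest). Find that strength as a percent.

40%

#5CDBED is rgb(92, 219, 237); #9DE9F4 is rgb(157, 233, 244).
On the R channel (widest range): 157 ≈ 92 + (p/100)(255 − 92), so p ≈ 100×(157 − 92)/(255 − 92) = 6500/163 = 39.88.
p = 40 reproduces all three channels after rounding.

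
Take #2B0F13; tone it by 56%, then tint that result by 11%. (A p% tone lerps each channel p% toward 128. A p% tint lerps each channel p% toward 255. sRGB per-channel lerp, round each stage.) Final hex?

#2B0F13 is rgb(43, 15, 19).
Per channel, c → c + 0.56(128 − c):
  R: 43 + 0.56×(128−43) = 43 + 47.6 = 90.6 → 91
  G: 15 + 0.56×(128−15) = 15 + 63.28 = 78.28 → 78
  B: 19 + 61.04 = 80.04 → 80
After the tone: rgb(91, 78, 80) = #5B4E50.
Lerp each channel 11% toward 255:
  R: 91 + 18.04 = 109.04 → 109
  G: 78 + 19.47 = 97.47 → 97
  B: 80 + 0.11×(255−80) = 80 + 19.25 = 99.25 → 99
rgb(109, 97, 99) = #6D6163.

#6D6163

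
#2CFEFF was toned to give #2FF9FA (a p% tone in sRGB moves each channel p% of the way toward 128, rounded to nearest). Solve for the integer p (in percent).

#2CFEFF is rgb(44, 254, 255); #2FF9FA is rgb(47, 249, 250).
On the B channel (widest range): 250 ≈ 255 + (p/100)(128 − 255), so p ≈ 100×(250 − 255)/(128 − 255) = -500/-127 = 3.94.
p = 4 reproduces all three channels after rounding.

4%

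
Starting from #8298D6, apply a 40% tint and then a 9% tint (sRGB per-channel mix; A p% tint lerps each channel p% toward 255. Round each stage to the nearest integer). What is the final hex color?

#8298D6 is rgb(130, 152, 214).
Per channel, c → c + 0.4(255 − c):
  R: 130 + 0.4×(255−130) = 130 + 50 = 180 → 180
  G: 152 + 0.4×(255−152) = 152 + 41.2 = 193.2 → 193
  B: 214 + 16.4 = 230.4 → 230
After the tint: rgb(180, 193, 230) = #B4C1E6.
Lerp each channel 9% toward 255:
  R: 180 + 0.09×(255−180) = 180 + 6.75 = 186.75 → 187
  G: 193 + 5.58 = 198.58 → 199
  B: 230 + 0.09×(255−230) = 230 + 2.25 = 232.25 → 232
rgb(187, 199, 232) = #BBC7E8.

#BBC7E8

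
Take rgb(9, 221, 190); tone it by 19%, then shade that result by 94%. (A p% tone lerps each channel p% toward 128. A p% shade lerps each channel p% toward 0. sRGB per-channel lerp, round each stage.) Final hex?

#020c0b

A 19% tone moves each channel 19% toward 128:
  R: 9 + 22.61 = 31.61 → 32
  G: 221 + 0.19×(128−221) = 221 − 17.67 = 203.33 → 203
  B: 190 + 0.19×(128−190) = 190 − 11.78 = 178.22 → 178
After the tone: rgb(32, 203, 178) = #20cbb2.
A 94% shade moves each channel 94% toward 0:
  R: 32 + 0.94×(0−32) = 32 − 30.08 = 1.92 → 2
  G: 203 + 0.94×(0−203) = 203 − 190.82 = 12.18 → 12
  B: 178 + 0.94×(0−178) = 178 − 167.32 = 10.68 → 11
rgb(2, 12, 11) = #020c0b.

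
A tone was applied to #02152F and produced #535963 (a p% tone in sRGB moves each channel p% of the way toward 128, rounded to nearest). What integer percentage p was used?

64%

#02152F is rgb(2, 21, 47); #535963 is rgb(83, 89, 99).
On the R channel (widest range): 83 ≈ 2 + (p/100)(128 − 2), so p ≈ 100×(83 − 2)/(128 − 2) = 8100/126 = 64.29.
p = 64 reproduces all three channels after rounding.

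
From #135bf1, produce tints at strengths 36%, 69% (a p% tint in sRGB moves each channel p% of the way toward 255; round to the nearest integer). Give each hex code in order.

#135bf1 is rgb(19, 91, 241).
36%: (19 + 84.96 = 103.96→104, 91 + 59.04 = 150.04→150, 241 + 5.04 = 246.04→246) → #6896f6
69%: (19 + 162.84 = 181.84→182, 91 + 113.16 = 204.16→204, 241 + 9.66 = 250.66→251) → #b6ccfb

#6896f6, #b6ccfb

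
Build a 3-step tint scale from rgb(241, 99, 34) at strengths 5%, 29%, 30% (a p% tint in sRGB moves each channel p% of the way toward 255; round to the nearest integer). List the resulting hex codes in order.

#f26b2d, #f59062, #f59264

5%: (241 + 0.7 = 241.7→242, 99 + 7.8 = 106.8→107, 34 + 11.05 = 45.05→45) → #f26b2d
29%: (241 + 4.06 = 245.06→245, 99 + 45.24 = 144.24→144, 34 + 64.09 = 98.09→98) → #f59062
30%: (241 + 4.2 = 245.2→245, 99 + 46.8 = 145.8→146, 34 + 66.3 = 100.3→100) → #f59264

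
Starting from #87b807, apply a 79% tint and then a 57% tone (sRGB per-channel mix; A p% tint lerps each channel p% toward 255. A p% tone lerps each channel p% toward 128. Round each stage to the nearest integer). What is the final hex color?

#87b807 is rgb(135, 184, 7).
Lerp each channel 79% toward 255:
  R: 135 + 94.8 = 229.8 → 230
  G: 184 + 56.09 = 240.09 → 240
  B: 7 + 0.79×(255−7) = 7 + 195.92 = 202.92 → 203
After the tint: rgb(230, 240, 203) = #e6f0cb.
Per channel, c → c + 0.57(128 − c):
  R: 230 + 0.57×(128−230) = 230 − 58.14 = 171.86 → 172
  G: 240 + 0.57×(128−240) = 240 − 63.84 = 176.16 → 176
  B: 203 + 0.57×(128−203) = 203 − 42.75 = 160.25 → 160
rgb(172, 176, 160) = #acb0a0.

#acb0a0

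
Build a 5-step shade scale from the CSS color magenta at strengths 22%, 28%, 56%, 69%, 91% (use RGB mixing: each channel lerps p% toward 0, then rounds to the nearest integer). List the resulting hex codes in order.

#C700C7, #B800B8, #700070, #4F004F, #170017

CSS magenta is rgb(255, 0, 255).
22%: (255 − 56.1 = 198.9→199, 0→0, 255 − 56.1 = 198.9→199) → #C700C7
28%: (255 − 71.4 = 183.6→184, 0→0, 255 − 71.4 = 183.6→184) → #B800B8
56%: (255 − 142.8 = 112.2→112, 0→0, 255 − 142.8 = 112.2→112) → #700070
69%: (255 − 175.95 = 79.05→79, 0→0, 255 − 175.95 = 79.05→79) → #4F004F
91%: (255 − 232.05 = 22.95→23, 0→0, 255 − 232.05 = 22.95→23) → #170017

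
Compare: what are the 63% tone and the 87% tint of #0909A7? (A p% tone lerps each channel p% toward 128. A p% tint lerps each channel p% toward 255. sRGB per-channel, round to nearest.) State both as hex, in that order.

#0909A7 is rgb(9, 9, 167).
63% tone:
  R: 9 + 0.63×(128−9) = 9 + 74.97 = 83.97 → 84
  G: 9 + 0.63×(128−9) = 9 + 74.97 = 83.97 → 84
  B: 167 − 24.57 = 142.43 → 142
  → #54548E
87% tint:
  R: 9 + 0.87×(255−9) = 9 + 214.02 = 223.02 → 223
  G: 9 + 0.87×(255−9) = 9 + 214.02 = 223.02 → 223
  B: 167 + 0.87×(255−167) = 167 + 76.56 = 243.56 → 244
  → #DFDFF4

#54548E, #DFDFF4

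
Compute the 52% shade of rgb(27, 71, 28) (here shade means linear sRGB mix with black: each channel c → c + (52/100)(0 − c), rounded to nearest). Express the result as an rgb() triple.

rgb(13, 34, 13)

A 52% shade moves each channel 52% toward 0:
  R: 27 + 0.52×(0−27) = 27 − 14.04 = 12.96 → 13
  G: 71 + 0.52×(0−71) = 71 − 36.92 = 34.08 → 34
  B: 28 + 0.52×(0−28) = 28 − 14.56 = 13.44 → 13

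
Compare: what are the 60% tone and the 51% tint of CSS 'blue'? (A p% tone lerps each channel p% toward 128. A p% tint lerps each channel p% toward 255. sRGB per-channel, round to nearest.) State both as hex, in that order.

#4d4db3, #8282ff

CSS blue is rgb(0, 0, 255).
60% tone:
  R: 0 + 0.6×(128−0) = 0 + 76.8 = 76.8 → 77
  G: 0 + 76.8 = 76.8 → 77
  B: 255 + 0.6×(128−255) = 255 − 76.2 = 178.8 → 179
  → #4d4db3
51% tint:
  R: 0 + 130.05 = 130.05 → 130
  G: 0 + 0.51×(255−0) = 0 + 130.05 = 130.05 → 130
  B: 255 + 0.51×(255−255) = 255 + 0 = 255 → 255
  → #8282ff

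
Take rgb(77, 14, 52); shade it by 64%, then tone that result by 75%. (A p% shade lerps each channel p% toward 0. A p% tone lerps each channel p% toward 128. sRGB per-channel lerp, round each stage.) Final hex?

#676165

Lerp each channel 64% toward 0:
  R: 77 + 0.64×(0−77) = 77 − 49.28 = 27.72 → 28
  G: 14 − 8.96 = 5.04 → 5
  B: 52 + 0.64×(0−52) = 52 − 33.28 = 18.72 → 19
After the shade: rgb(28, 5, 19) = #1c0513.
A 75% tone moves each channel 75% toward 128:
  R: 28 + 75 = 103 → 103
  G: 5 + 0.75×(128−5) = 5 + 92.25 = 97.25 → 97
  B: 19 + 81.75 = 100.75 → 101
rgb(103, 97, 101) = #676165.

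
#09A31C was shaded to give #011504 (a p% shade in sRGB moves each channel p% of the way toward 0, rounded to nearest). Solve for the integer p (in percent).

87%

#09A31C is rgb(9, 163, 28); #011504 is rgb(1, 21, 4).
On the G channel (widest range): 21 ≈ 163 + (p/100)(0 − 163), so p ≈ 100×(21 − 163)/(0 − 163) = -14200/-163 = 87.12.
p = 87 reproduces all three channels after rounding.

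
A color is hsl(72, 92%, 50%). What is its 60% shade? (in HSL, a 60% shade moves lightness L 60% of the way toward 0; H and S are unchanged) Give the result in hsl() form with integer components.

L moves 60% from 50 toward 0: 50 − 30 = 20 → 20.
H and S are unchanged.

hsl(72, 92%, 20%)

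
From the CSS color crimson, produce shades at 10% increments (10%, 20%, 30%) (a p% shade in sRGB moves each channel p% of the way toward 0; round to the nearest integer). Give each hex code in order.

CSS crimson is rgb(220, 20, 60).
10%: (220 − 22 = 198→198, 20 − 2 = 18→18, 60 − 6 = 54→54) → #C61236
20%: (220 − 44 = 176→176, 20 − 4 = 16→16, 60 − 12 = 48→48) → #B01030
30%: (220 − 66 = 154→154, 20 − 6 = 14→14, 60 − 18 = 42→42) → #9A0E2A

#C61236, #B01030, #9A0E2A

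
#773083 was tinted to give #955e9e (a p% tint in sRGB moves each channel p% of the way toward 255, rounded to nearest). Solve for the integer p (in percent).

#773083 is rgb(119, 48, 131); #955e9e is rgb(149, 94, 158).
On the G channel (widest range): 94 ≈ 48 + (p/100)(255 − 48), so p ≈ 100×(94 − 48)/(255 − 48) = 4600/207 = 22.22.
p = 22 reproduces all three channels after rounding.

22%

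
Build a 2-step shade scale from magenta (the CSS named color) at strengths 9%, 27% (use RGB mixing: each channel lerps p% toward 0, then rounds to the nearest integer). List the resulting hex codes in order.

CSS magenta is rgb(255, 0, 255).
9%: (255 − 22.95 = 232.05→232, 0→0, 255 − 22.95 = 232.05→232) → #e800e8
27%: (255 − 68.85 = 186.15→186, 0→0, 255 − 68.85 = 186.15→186) → #ba00ba

#e800e8, #ba00ba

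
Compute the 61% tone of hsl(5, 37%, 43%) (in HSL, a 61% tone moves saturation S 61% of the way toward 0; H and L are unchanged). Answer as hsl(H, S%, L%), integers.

S moves 61% from 37 toward 0: 37 − 22.57 = 14.43 → 14.
H and L are unchanged.

hsl(5, 14%, 43%)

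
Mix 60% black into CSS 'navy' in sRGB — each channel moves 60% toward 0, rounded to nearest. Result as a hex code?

#000033

CSS navy is rgb(0, 0, 128).
Per channel, c → c + 0.6(0 − c):
  R: 0 + 0.6×(0−0) = 0 + 0 = 0 → 0
  G: 0 + 0.6×(0−0) = 0 + 0 = 0 → 0
  B: 128 + 0.6×(0−128) = 128 − 76.8 = 51.2 → 51
rgb(0, 0, 51) = #000033.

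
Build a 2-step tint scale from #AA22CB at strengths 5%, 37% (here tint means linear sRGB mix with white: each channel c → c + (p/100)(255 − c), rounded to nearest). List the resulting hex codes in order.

#AA22CB is rgb(170, 34, 203).
5%: (170 + 4.25 = 174.25→174, 34 + 11.05 = 45.05→45, 203 + 2.6 = 205.6→206) → #AE2DCE
37%: (170 + 31.45 = 201.45→201, 34 + 81.77 = 115.77→116, 203 + 19.24 = 222.24→222) → #C974DE

#AE2DCE, #C974DE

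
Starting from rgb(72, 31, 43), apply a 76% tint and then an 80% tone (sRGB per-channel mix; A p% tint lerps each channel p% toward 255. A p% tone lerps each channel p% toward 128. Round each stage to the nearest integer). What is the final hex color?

#918F8F

A 76% tint moves each channel 76% toward 255:
  R: 72 + 0.76×(255−72) = 72 + 139.08 = 211.08 → 211
  G: 31 + 170.24 = 201.24 → 201
  B: 43 + 0.76×(255−43) = 43 + 161.12 = 204.12 → 204
After the tint: rgb(211, 201, 204) = #D3C9CC.
An 80% tone moves each channel 80% toward 128:
  R: 211 + 0.8×(128−211) = 211 − 66.4 = 144.6 → 145
  G: 201 + 0.8×(128−201) = 201 − 58.4 = 142.6 → 143
  B: 204 + 0.8×(128−204) = 204 − 60.8 = 143.2 → 143
rgb(145, 143, 143) = #918F8F.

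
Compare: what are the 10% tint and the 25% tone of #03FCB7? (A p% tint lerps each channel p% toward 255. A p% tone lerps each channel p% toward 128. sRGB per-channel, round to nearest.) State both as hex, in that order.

#1CFCBE, #22DDA9

#03FCB7 is rgb(3, 252, 183).
10% tint:
  R: 3 + 0.1×(255−3) = 3 + 25.2 = 28.2 → 28
  G: 252 + 0.1×(255−252) = 252 + 0.3 = 252.3 → 252
  B: 183 + 0.1×(255−183) = 183 + 7.2 = 190.2 → 190
  → #1CFCBE
25% tone:
  R: 3 + 0.25×(128−3) = 3 + 31.25 = 34.25 → 34
  G: 252 + 0.25×(128−252) = 252 − 31 = 221 → 221
  B: 183 + 0.25×(128−183) = 183 − 13.75 = 169.25 → 169
  → #22DDA9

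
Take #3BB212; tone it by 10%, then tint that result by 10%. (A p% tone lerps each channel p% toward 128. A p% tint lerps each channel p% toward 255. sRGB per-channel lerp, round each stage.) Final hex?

#3BB212 is rgb(59, 178, 18).
Per channel, c → c + 0.1(128 − c):
  R: 59 + 6.9 = 65.9 → 66
  G: 178 + 0.1×(128−178) = 178 − 5 = 173 → 173
  B: 18 + 0.1×(128−18) = 18 + 11 = 29 → 29
After the tone: rgb(66, 173, 29) = #42AD1D.
Lerp each channel 10% toward 255:
  R: 66 + 0.1×(255−66) = 66 + 18.9 = 84.9 → 85
  G: 173 + 0.1×(255−173) = 173 + 8.2 = 181.2 → 181
  B: 29 + 0.1×(255−29) = 29 + 22.6 = 51.6 → 52
rgb(85, 181, 52) = #55B534.

#55B534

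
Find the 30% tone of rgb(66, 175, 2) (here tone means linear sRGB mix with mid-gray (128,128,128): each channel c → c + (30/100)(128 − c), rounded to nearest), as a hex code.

#55A128

Per channel, c → c + 0.3(128 − c):
  R: 66 + 0.3×(128−66) = 66 + 18.6 = 84.6 → 85
  G: 175 + 0.3×(128−175) = 175 − 14.1 = 160.9 → 161
  B: 2 + 0.3×(128−2) = 2 + 37.8 = 39.8 → 40
rgb(85, 161, 40) = #55A128.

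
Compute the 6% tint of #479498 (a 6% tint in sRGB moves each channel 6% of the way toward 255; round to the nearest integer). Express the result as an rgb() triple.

rgb(82, 154, 158)

#479498 is rgb(71, 148, 152).
Per channel, c → c + 0.06(255 − c):
  R: 71 + 0.06×(255−71) = 71 + 11.04 = 82.04 → 82
  G: 148 + 6.42 = 154.42 → 154
  B: 152 + 0.06×(255−152) = 152 + 6.18 = 158.18 → 158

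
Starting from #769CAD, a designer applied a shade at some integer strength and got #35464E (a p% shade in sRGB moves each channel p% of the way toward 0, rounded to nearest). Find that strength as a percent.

#769CAD is rgb(118, 156, 173); #35464E is rgb(53, 70, 78).
On the B channel (widest range): 78 ≈ 173 + (p/100)(0 − 173), so p ≈ 100×(78 − 173)/(0 − 173) = -9500/-173 = 54.91.
p = 55 reproduces all three channels after rounding.

55%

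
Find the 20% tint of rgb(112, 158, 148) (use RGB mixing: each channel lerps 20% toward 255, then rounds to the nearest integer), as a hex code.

Lerp each channel 20% toward 255:
  R: 112 + 28.6 = 140.6 → 141
  G: 158 + 19.4 = 177.4 → 177
  B: 148 + 0.2×(255−148) = 148 + 21.4 = 169.4 → 169
rgb(141, 177, 169) = #8DB1A9.

#8DB1A9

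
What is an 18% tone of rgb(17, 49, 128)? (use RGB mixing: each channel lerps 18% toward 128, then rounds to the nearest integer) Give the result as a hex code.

Per channel, c → c + 0.18(128 − c):
  R: 17 + 0.18×(128−17) = 17 + 19.98 = 36.98 → 37
  G: 49 + 0.18×(128−49) = 49 + 14.22 = 63.22 → 63
  B: 128 + 0 = 128 → 128
rgb(37, 63, 128) = #253f80.

#253f80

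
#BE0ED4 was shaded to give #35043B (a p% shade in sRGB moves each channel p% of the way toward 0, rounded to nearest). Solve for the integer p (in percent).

#BE0ED4 is rgb(190, 14, 212); #35043B is rgb(53, 4, 59).
On the B channel (widest range): 59 ≈ 212 + (p/100)(0 − 212), so p ≈ 100×(59 − 212)/(0 − 212) = -15300/-212 = 72.17.
p = 72 reproduces all three channels after rounding.

72%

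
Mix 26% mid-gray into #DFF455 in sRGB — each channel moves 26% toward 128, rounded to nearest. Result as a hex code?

#DFF455 is rgb(223, 244, 85).
Per channel, c → c + 0.26(128 − c):
  R: 223 + 0.26×(128−223) = 223 − 24.7 = 198.3 → 198
  G: 244 + 0.26×(128−244) = 244 − 30.16 = 213.84 → 214
  B: 85 + 0.26×(128−85) = 85 + 11.18 = 96.18 → 96
rgb(198, 214, 96) = #C6D660.

#C6D660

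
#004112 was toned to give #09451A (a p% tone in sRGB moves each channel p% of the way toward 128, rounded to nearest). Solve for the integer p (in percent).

#004112 is rgb(0, 65, 18); #09451A is rgb(9, 69, 26).
On the R channel (widest range): 9 ≈ 0 + (p/100)(128 − 0), so p ≈ 100×(9 − 0)/(128 − 0) = 900/128 = 7.03.
p = 7 reproduces all three channels after rounding.

7%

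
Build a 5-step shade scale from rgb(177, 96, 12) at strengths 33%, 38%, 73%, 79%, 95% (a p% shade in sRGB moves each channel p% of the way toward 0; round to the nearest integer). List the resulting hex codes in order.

#774008, #6E3C07, #301A03, #251403, #090501

33%: (177 − 58.41 = 118.59→119, 96 − 31.68 = 64.32→64, 12 − 3.96 = 8.04→8) → #774008
38%: (177 − 67.26 = 109.74→110, 96 − 36.48 = 59.52→60, 12 − 4.56 = 7.44→7) → #6E3C07
73%: (177 − 129.21 = 47.79→48, 96 − 70.08 = 25.92→26, 12 − 8.76 = 3.24→3) → #301A03
79%: (177 − 139.83 = 37.17→37, 96 − 75.84 = 20.16→20, 12 − 9.48 = 2.52→3) → #251403
95%: (177 − 168.15 = 8.85→9, 96 − 91.2 = 4.8→5, 12 − 11.4 = 0.6→1) → #090501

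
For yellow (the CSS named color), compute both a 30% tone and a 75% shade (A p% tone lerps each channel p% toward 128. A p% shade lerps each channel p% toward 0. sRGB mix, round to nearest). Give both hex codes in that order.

#D9D926, #404000

CSS yellow is rgb(255, 255, 0).
30% tone:
  R: 255 − 38.1 = 216.9 → 217
  G: 255 + 0.3×(128−255) = 255 − 38.1 = 216.9 → 217
  B: 0 + 38.4 = 38.4 → 38
  → #D9D926
75% shade:
  R: 255 − 191.25 = 63.75 → 64
  G: 255 + 0.75×(0−255) = 255 − 191.25 = 63.75 → 64
  B: 0 + 0.75×(0−0) = 0 + 0 = 0 → 0
  → #404000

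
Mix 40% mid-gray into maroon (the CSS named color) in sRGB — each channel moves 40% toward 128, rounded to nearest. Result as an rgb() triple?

rgb(128, 51, 51)

CSS maroon is rgb(128, 0, 0).
Per channel, c → c + 0.4(128 − c):
  R: 128 + 0.4×(128−128) = 128 + 0 = 128 → 128
  G: 0 + 0.4×(128−0) = 0 + 51.2 = 51.2 → 51
  B: 0 + 51.2 = 51.2 → 51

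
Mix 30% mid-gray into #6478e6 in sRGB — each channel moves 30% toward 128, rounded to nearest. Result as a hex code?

#6c7ac7

#6478e6 is rgb(100, 120, 230).
Per channel, c → c + 0.3(128 − c):
  R: 100 + 0.3×(128−100) = 100 + 8.4 = 108.4 → 108
  G: 120 + 0.3×(128−120) = 120 + 2.4 = 122.4 → 122
  B: 230 − 30.6 = 199.4 → 199
rgb(108, 122, 199) = #6c7ac7.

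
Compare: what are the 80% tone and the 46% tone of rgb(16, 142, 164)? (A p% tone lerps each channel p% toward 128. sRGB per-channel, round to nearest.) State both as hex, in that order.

#6A8387, #448893

80% tone:
  R: 16 + 89.6 = 105.6 → 106
  G: 142 + 0.8×(128−142) = 142 − 11.2 = 130.8 → 131
  B: 164 − 28.8 = 135.2 → 135
  → #6A8387
46% tone:
  R: 16 + 0.46×(128−16) = 16 + 51.52 = 67.52 → 68
  G: 142 + 0.46×(128−142) = 142 − 6.44 = 135.56 → 136
  B: 164 + 0.46×(128−164) = 164 − 16.56 = 147.44 → 147
  → #448893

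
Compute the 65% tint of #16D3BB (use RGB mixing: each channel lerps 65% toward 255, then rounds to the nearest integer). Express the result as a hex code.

#16D3BB is rgb(22, 211, 187).
A 65% tint moves each channel 65% toward 255:
  R: 22 + 151.45 = 173.45 → 173
  G: 211 + 28.6 = 239.6 → 240
  B: 187 + 44.2 = 231.2 → 231
rgb(173, 240, 231) = #ADF0E7.

#ADF0E7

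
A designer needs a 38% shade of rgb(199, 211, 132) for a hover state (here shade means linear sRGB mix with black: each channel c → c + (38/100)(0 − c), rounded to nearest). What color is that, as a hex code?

Per channel, c → c + 0.38(0 − c):
  R: 199 + 0.38×(0−199) = 199 − 75.62 = 123.38 → 123
  G: 211 + 0.38×(0−211) = 211 − 80.18 = 130.82 → 131
  B: 132 + 0.38×(0−132) = 132 − 50.16 = 81.84 → 82
rgb(123, 131, 82) = #7b8352.

#7b8352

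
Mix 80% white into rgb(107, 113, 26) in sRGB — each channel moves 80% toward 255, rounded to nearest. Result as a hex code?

#e1e3d1

Lerp each channel 80% toward 255:
  R: 107 + 0.8×(255−107) = 107 + 118.4 = 225.4 → 225
  G: 113 + 113.6 = 226.6 → 227
  B: 26 + 0.8×(255−26) = 26 + 183.2 = 209.2 → 209
rgb(225, 227, 209) = #e1e3d1.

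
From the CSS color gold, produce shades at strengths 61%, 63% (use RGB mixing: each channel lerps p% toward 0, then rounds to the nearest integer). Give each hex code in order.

#635400, #5E5000

CSS gold is rgb(255, 215, 0).
61%: (255 − 155.55 = 99.45→99, 215 − 131.15 = 83.85→84, 0→0) → #635400
63%: (255 − 160.65 = 94.35→94, 215 − 135.45 = 79.55→80, 0→0) → #5E5000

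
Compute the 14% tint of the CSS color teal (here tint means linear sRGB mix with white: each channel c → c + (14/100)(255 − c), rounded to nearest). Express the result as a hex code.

#249292

CSS teal is rgb(0, 128, 128).
Per channel, c → c + 0.14(255 − c):
  R: 0 + 35.7 = 35.7 → 36
  G: 128 + 0.14×(255−128) = 128 + 17.78 = 145.78 → 146
  B: 128 + 0.14×(255−128) = 128 + 17.78 = 145.78 → 146
rgb(36, 146, 146) = #249292.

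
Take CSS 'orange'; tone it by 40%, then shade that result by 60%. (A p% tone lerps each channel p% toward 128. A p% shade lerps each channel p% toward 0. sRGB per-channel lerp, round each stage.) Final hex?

#523c14

CSS orange is rgb(255, 165, 0).
Per channel, c → c + 0.4(128 − c):
  R: 255 + 0.4×(128−255) = 255 − 50.8 = 204.2 → 204
  G: 165 − 14.8 = 150.2 → 150
  B: 0 + 0.4×(128−0) = 0 + 51.2 = 51.2 → 51
After the tone: rgb(204, 150, 51) = #cc9633.
Per channel, c → c + 0.6(0 − c):
  R: 204 + 0.6×(0−204) = 204 − 122.4 = 81.6 → 82
  G: 150 + 0.6×(0−150) = 150 − 90 = 60 → 60
  B: 51 + 0.6×(0−51) = 51 − 30.6 = 20.4 → 20
rgb(82, 60, 20) = #523c14.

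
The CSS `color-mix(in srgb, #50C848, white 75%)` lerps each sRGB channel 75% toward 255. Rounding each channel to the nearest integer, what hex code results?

#D3F1D1

#50C848 is rgb(80, 200, 72).
A 75% tint moves each channel 75% toward 255:
  R: 80 + 131.25 = 211.25 → 211
  G: 200 + 0.75×(255−200) = 200 + 41.25 = 241.25 → 241
  B: 72 + 0.75×(255−72) = 72 + 137.25 = 209.25 → 209
rgb(211, 241, 209) = #D3F1D1.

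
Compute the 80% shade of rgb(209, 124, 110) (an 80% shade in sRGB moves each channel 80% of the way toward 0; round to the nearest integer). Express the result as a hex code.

#2a1916

Per channel, c → c + 0.8(0 − c):
  R: 209 + 0.8×(0−209) = 209 − 167.2 = 41.8 → 42
  G: 124 + 0.8×(0−124) = 124 − 99.2 = 24.8 → 25
  B: 110 − 88 = 22 → 22
rgb(42, 25, 22) = #2a1916.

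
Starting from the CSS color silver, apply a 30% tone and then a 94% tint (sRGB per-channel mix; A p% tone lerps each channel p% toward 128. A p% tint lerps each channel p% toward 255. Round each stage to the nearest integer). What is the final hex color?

CSS silver is rgb(192, 192, 192).
A 30% tone moves each channel 30% toward 128:
  R: 192 + 0.3×(128−192) = 192 − 19.2 = 172.8 → 173
  G: 192 − 19.2 = 172.8 → 173
  B: 192 + 0.3×(128−192) = 192 − 19.2 = 172.8 → 173
After the tone: rgb(173, 173, 173) = #adadad.
Per channel, c → c + 0.94(255 − c):
  R: 173 + 0.94×(255−173) = 173 + 77.08 = 250.08 → 250
  G: 173 + 77.08 = 250.08 → 250
  B: 173 + 77.08 = 250.08 → 250
rgb(250, 250, 250) = #fafafa.

#fafafa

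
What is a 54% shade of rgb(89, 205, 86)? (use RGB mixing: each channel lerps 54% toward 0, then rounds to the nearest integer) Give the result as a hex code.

#295e28

Lerp each channel 54% toward 0:
  R: 89 + 0.54×(0−89) = 89 − 48.06 = 40.94 → 41
  G: 205 − 110.7 = 94.3 → 94
  B: 86 + 0.54×(0−86) = 86 − 46.44 = 39.56 → 40
rgb(41, 94, 40) = #295e28.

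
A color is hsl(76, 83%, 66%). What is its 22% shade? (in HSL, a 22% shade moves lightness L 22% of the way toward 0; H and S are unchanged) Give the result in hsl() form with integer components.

L moves 22% from 66 toward 0: 66 − 14.52 = 51.48 → 51.
H and S are unchanged.

hsl(76, 83%, 51%)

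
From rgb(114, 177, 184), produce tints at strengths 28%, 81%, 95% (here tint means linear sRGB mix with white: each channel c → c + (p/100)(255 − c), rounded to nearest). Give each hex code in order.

28%: (114 + 39.48 = 153.48→153, 177 + 21.84 = 198.84→199, 184 + 19.88 = 203.88→204) → #99c7cc
81%: (114 + 114.21 = 228.21→228, 177 + 63.18 = 240.18→240, 184 + 57.51 = 241.51→242) → #e4f0f2
95%: (114 + 133.95 = 247.95→248, 177 + 74.1 = 251.1→251, 184 + 67.45 = 251.45→251) → #f8fbfb

#99c7cc, #e4f0f2, #f8fbfb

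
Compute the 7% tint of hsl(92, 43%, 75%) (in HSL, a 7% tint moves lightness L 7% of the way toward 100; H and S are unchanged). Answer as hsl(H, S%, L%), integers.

hsl(92, 43%, 77%)

L moves 7% from 75 toward 100: 75 + 1.75 = 76.75 → 77.
H and S are unchanged.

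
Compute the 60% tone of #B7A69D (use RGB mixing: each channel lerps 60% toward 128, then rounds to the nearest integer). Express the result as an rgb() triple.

rgb(150, 143, 140)

#B7A69D is rgb(183, 166, 157).
Per channel, c → c + 0.6(128 − c):
  R: 183 + 0.6×(128−183) = 183 − 33 = 150 → 150
  G: 166 − 22.8 = 143.2 → 143
  B: 157 + 0.6×(128−157) = 157 − 17.4 = 139.6 → 140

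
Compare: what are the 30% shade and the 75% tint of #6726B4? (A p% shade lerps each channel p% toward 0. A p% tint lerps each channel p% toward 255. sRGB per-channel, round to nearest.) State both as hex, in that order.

#6726B4 is rgb(103, 38, 180).
30% shade:
  R: 103 − 30.9 = 72.1 → 72
  G: 38 + 0.3×(0−38) = 38 − 11.4 = 26.6 → 27
  B: 180 + 0.3×(0−180) = 180 − 54 = 126 → 126
  → #481B7E
75% tint:
  R: 103 + 0.75×(255−103) = 103 + 114 = 217 → 217
  G: 38 + 0.75×(255−38) = 38 + 162.75 = 200.75 → 201
  B: 180 + 0.75×(255−180) = 180 + 56.25 = 236.25 → 236
  → #D9C9EC

#481B7E, #D9C9EC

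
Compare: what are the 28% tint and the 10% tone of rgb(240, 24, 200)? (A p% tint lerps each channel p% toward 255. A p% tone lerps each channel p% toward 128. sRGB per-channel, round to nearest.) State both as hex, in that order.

28% tint:
  R: 240 + 0.28×(255−240) = 240 + 4.2 = 244.2 → 244
  G: 24 + 0.28×(255−24) = 24 + 64.68 = 88.68 → 89
  B: 200 + 15.4 = 215.4 → 215
  → #f459d7
10% tone:
  R: 240 − 11.2 = 228.8 → 229
  G: 24 + 0.1×(128−24) = 24 + 10.4 = 34.4 → 34
  B: 200 − 7.2 = 192.8 → 193
  → #e522c1

#f459d7, #e522c1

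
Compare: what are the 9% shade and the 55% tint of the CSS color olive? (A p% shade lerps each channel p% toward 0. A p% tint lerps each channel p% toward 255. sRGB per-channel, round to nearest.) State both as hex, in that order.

#747400, #c6c68c

CSS olive is rgb(128, 128, 0).
9% shade:
  R: 128 − 11.52 = 116.48 → 116
  G: 128 − 11.52 = 116.48 → 116
  B: 0 + 0.09×(0−0) = 0 + 0 = 0 → 0
  → #747400
55% tint:
  R: 128 + 69.85 = 197.85 → 198
  G: 128 + 69.85 = 197.85 → 198
  B: 0 + 140.25 = 140.25 → 140
  → #c6c68c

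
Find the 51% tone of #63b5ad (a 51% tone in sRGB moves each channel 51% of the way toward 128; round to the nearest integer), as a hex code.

#729a96

#63b5ad is rgb(99, 181, 173).
A 51% tone moves each channel 51% toward 128:
  R: 99 + 0.51×(128−99) = 99 + 14.79 = 113.79 → 114
  G: 181 + 0.51×(128−181) = 181 − 27.03 = 153.97 → 154
  B: 173 + 0.51×(128−173) = 173 − 22.95 = 150.05 → 150
rgb(114, 154, 150) = #729a96.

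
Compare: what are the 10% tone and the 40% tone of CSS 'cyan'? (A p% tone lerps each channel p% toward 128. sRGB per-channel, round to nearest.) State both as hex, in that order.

#0DF2F2, #33CCCC

CSS cyan is rgb(0, 255, 255).
10% tone:
  R: 0 + 12.8 = 12.8 → 13
  G: 255 + 0.1×(128−255) = 255 − 12.7 = 242.3 → 242
  B: 255 − 12.7 = 242.3 → 242
  → #0DF2F2
40% tone:
  R: 0 + 0.4×(128−0) = 0 + 51.2 = 51.2 → 51
  G: 255 + 0.4×(128−255) = 255 − 50.8 = 204.2 → 204
  B: 255 − 50.8 = 204.2 → 204
  → #33CCCC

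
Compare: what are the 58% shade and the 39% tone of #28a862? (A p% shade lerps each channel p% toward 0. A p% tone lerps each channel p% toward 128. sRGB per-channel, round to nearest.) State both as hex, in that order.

#114729, #4a986e

#28a862 is rgb(40, 168, 98).
58% shade:
  R: 40 − 23.2 = 16.8 → 17
  G: 168 + 0.58×(0−168) = 168 − 97.44 = 70.56 → 71
  B: 98 + 0.58×(0−98) = 98 − 56.84 = 41.16 → 41
  → #114729
39% tone:
  R: 40 + 0.39×(128−40) = 40 + 34.32 = 74.32 → 74
  G: 168 − 15.6 = 152.4 → 152
  B: 98 + 0.39×(128−98) = 98 + 11.7 = 109.7 → 110
  → #4a986e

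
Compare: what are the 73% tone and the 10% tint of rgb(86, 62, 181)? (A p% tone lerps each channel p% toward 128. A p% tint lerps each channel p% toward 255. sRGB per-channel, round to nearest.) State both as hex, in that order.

#756E8E, #6751BC

73% tone:
  R: 86 + 30.66 = 116.66 → 117
  G: 62 + 0.73×(128−62) = 62 + 48.18 = 110.18 → 110
  B: 181 − 38.69 = 142.31 → 142
  → #756E8E
10% tint:
  R: 86 + 16.9 = 102.9 → 103
  G: 62 + 0.1×(255−62) = 62 + 19.3 = 81.3 → 81
  B: 181 + 0.1×(255−181) = 181 + 7.4 = 188.4 → 188
  → #6751BC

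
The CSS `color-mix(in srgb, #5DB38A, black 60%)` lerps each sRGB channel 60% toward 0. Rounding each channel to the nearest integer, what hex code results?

#5DB38A is rgb(93, 179, 138).
Per channel, c → c + 0.6(0 − c):
  R: 93 − 55.8 = 37.2 → 37
  G: 179 + 0.6×(0−179) = 179 − 107.4 = 71.6 → 72
  B: 138 + 0.6×(0−138) = 138 − 82.8 = 55.2 → 55
rgb(37, 72, 55) = #254837.

#254837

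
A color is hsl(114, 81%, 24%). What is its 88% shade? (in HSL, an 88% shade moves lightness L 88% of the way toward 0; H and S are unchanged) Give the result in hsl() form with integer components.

L moves 88% from 24 toward 0: 24 − 21.12 = 2.88 → 3.
H and S are unchanged.

hsl(114, 81%, 3%)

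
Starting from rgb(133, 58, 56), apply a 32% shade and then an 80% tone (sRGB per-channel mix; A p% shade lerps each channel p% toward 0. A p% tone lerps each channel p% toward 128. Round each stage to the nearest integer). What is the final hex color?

A 32% shade moves each channel 32% toward 0:
  R: 133 − 42.56 = 90.44 → 90
  G: 58 − 18.56 = 39.44 → 39
  B: 56 + 0.32×(0−56) = 56 − 17.92 = 38.08 → 38
After the shade: rgb(90, 39, 38) = #5A2726.
An 80% tone moves each channel 80% toward 128:
  R: 90 + 30.4 = 120.4 → 120
  G: 39 + 71.2 = 110.2 → 110
  B: 38 + 0.8×(128−38) = 38 + 72 = 110 → 110
rgb(120, 110, 110) = #786E6E.

#786E6E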